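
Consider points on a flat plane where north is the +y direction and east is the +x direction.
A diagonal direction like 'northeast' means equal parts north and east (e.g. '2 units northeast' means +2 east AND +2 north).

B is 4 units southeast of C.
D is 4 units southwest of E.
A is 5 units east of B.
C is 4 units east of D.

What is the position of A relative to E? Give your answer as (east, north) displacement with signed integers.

Place E at the origin (east=0, north=0).
  D is 4 units southwest of E: delta (east=-4, north=-4); D at (east=-4, north=-4).
  C is 4 units east of D: delta (east=+4, north=+0); C at (east=0, north=-4).
  B is 4 units southeast of C: delta (east=+4, north=-4); B at (east=4, north=-8).
  A is 5 units east of B: delta (east=+5, north=+0); A at (east=9, north=-8).
Therefore A relative to E: (east=9, north=-8).

Answer: A is at (east=9, north=-8) relative to E.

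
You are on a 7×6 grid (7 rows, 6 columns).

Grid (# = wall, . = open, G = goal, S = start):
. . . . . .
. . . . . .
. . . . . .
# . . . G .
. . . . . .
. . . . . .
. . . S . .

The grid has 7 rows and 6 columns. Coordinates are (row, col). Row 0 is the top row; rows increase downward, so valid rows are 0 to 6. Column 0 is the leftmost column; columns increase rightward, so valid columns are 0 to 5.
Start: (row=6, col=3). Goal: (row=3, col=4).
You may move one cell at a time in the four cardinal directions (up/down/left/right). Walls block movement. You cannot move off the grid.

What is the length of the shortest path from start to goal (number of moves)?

BFS from (row=6, col=3) until reaching (row=3, col=4):
  Distance 0: (row=6, col=3)
  Distance 1: (row=5, col=3), (row=6, col=2), (row=6, col=4)
  Distance 2: (row=4, col=3), (row=5, col=2), (row=5, col=4), (row=6, col=1), (row=6, col=5)
  Distance 3: (row=3, col=3), (row=4, col=2), (row=4, col=4), (row=5, col=1), (row=5, col=5), (row=6, col=0)
  Distance 4: (row=2, col=3), (row=3, col=2), (row=3, col=4), (row=4, col=1), (row=4, col=5), (row=5, col=0)  <- goal reached here
One shortest path (4 moves): (row=6, col=3) -> (row=6, col=4) -> (row=5, col=4) -> (row=4, col=4) -> (row=3, col=4)

Answer: Shortest path length: 4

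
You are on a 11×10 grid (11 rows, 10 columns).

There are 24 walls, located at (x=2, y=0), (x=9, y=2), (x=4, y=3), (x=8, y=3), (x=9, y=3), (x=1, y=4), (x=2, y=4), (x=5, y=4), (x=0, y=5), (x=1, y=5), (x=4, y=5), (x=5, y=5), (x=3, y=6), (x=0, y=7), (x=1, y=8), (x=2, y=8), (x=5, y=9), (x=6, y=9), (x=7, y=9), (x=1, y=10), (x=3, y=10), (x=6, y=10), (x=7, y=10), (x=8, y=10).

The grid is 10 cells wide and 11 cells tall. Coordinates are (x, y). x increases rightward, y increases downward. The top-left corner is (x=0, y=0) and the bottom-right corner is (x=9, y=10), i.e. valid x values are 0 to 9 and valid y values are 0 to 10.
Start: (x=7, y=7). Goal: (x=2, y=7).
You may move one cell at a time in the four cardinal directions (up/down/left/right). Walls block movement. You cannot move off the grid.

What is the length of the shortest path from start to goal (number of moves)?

Answer: Shortest path length: 5

Derivation:
BFS from (x=7, y=7) until reaching (x=2, y=7):
  Distance 0: (x=7, y=7)
  Distance 1: (x=7, y=6), (x=6, y=7), (x=8, y=7), (x=7, y=8)
  Distance 2: (x=7, y=5), (x=6, y=6), (x=8, y=6), (x=5, y=7), (x=9, y=7), (x=6, y=8), (x=8, y=8)
  Distance 3: (x=7, y=4), (x=6, y=5), (x=8, y=5), (x=5, y=6), (x=9, y=6), (x=4, y=7), (x=5, y=8), (x=9, y=8), (x=8, y=9)
  Distance 4: (x=7, y=3), (x=6, y=4), (x=8, y=4), (x=9, y=5), (x=4, y=6), (x=3, y=7), (x=4, y=8), (x=9, y=9)
  Distance 5: (x=7, y=2), (x=6, y=3), (x=9, y=4), (x=2, y=7), (x=3, y=8), (x=4, y=9), (x=9, y=10)  <- goal reached here
One shortest path (5 moves): (x=7, y=7) -> (x=6, y=7) -> (x=5, y=7) -> (x=4, y=7) -> (x=3, y=7) -> (x=2, y=7)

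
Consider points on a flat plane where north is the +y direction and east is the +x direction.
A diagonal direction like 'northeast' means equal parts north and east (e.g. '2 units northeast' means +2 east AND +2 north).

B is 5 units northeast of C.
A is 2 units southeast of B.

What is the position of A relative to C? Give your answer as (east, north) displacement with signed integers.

Place C at the origin (east=0, north=0).
  B is 5 units northeast of C: delta (east=+5, north=+5); B at (east=5, north=5).
  A is 2 units southeast of B: delta (east=+2, north=-2); A at (east=7, north=3).
Therefore A relative to C: (east=7, north=3).

Answer: A is at (east=7, north=3) relative to C.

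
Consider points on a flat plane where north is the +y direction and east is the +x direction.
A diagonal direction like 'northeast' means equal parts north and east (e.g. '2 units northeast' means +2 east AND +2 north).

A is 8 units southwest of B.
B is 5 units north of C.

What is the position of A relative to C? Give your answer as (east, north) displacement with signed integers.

Answer: A is at (east=-8, north=-3) relative to C.

Derivation:
Place C at the origin (east=0, north=0).
  B is 5 units north of C: delta (east=+0, north=+5); B at (east=0, north=5).
  A is 8 units southwest of B: delta (east=-8, north=-8); A at (east=-8, north=-3).
Therefore A relative to C: (east=-8, north=-3).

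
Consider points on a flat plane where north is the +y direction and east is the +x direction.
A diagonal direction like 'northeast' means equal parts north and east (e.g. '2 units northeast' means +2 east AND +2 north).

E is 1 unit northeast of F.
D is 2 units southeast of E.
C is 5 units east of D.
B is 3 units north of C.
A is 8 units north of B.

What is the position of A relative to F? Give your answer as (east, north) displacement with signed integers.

Place F at the origin (east=0, north=0).
  E is 1 unit northeast of F: delta (east=+1, north=+1); E at (east=1, north=1).
  D is 2 units southeast of E: delta (east=+2, north=-2); D at (east=3, north=-1).
  C is 5 units east of D: delta (east=+5, north=+0); C at (east=8, north=-1).
  B is 3 units north of C: delta (east=+0, north=+3); B at (east=8, north=2).
  A is 8 units north of B: delta (east=+0, north=+8); A at (east=8, north=10).
Therefore A relative to F: (east=8, north=10).

Answer: A is at (east=8, north=10) relative to F.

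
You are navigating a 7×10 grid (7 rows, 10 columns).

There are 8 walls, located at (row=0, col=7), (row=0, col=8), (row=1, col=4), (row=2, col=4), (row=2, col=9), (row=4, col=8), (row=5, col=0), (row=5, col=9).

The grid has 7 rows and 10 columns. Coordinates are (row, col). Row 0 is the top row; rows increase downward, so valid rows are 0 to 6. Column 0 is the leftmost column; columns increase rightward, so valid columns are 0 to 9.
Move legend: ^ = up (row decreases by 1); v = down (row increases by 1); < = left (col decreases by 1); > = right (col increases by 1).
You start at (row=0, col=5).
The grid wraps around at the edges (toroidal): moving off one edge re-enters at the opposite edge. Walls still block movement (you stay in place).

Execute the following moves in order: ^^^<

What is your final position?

Answer: Final position: (row=4, col=4)

Derivation:
Start: (row=0, col=5)
  ^ (up): (row=0, col=5) -> (row=6, col=5)
  ^ (up): (row=6, col=5) -> (row=5, col=5)
  ^ (up): (row=5, col=5) -> (row=4, col=5)
  < (left): (row=4, col=5) -> (row=4, col=4)
Final: (row=4, col=4)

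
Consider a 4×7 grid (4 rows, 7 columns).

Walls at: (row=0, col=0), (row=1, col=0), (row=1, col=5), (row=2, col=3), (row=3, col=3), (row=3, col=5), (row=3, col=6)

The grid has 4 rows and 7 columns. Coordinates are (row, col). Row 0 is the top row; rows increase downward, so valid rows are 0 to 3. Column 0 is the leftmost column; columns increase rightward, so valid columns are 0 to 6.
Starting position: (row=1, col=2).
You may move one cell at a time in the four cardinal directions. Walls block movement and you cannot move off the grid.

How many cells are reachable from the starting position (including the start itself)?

Answer: Reachable cells: 21

Derivation:
BFS flood-fill from (row=1, col=2):
  Distance 0: (row=1, col=2)
  Distance 1: (row=0, col=2), (row=1, col=1), (row=1, col=3), (row=2, col=2)
  Distance 2: (row=0, col=1), (row=0, col=3), (row=1, col=4), (row=2, col=1), (row=3, col=2)
  Distance 3: (row=0, col=4), (row=2, col=0), (row=2, col=4), (row=3, col=1)
  Distance 4: (row=0, col=5), (row=2, col=5), (row=3, col=0), (row=3, col=4)
  Distance 5: (row=0, col=6), (row=2, col=6)
  Distance 6: (row=1, col=6)
Total reachable: 21 (grid has 21 open cells total)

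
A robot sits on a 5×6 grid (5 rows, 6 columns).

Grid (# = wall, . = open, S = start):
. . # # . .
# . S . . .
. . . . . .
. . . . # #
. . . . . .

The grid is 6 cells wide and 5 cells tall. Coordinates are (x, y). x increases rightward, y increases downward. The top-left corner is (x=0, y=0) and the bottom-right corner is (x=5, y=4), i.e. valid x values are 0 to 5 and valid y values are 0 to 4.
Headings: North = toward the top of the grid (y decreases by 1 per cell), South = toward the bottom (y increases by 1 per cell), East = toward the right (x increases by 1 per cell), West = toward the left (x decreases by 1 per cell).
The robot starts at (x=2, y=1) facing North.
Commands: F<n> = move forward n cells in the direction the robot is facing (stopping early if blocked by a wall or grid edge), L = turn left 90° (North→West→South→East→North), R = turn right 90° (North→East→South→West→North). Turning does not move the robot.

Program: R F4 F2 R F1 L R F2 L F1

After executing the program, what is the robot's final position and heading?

Start: (x=2, y=1), facing North
  R: turn right, now facing East
  F4: move forward 3/4 (blocked), now at (x=5, y=1)
  F2: move forward 0/2 (blocked), now at (x=5, y=1)
  R: turn right, now facing South
  F1: move forward 1, now at (x=5, y=2)
  L: turn left, now facing East
  R: turn right, now facing South
  F2: move forward 0/2 (blocked), now at (x=5, y=2)
  L: turn left, now facing East
  F1: move forward 0/1 (blocked), now at (x=5, y=2)
Final: (x=5, y=2), facing East

Answer: Final position: (x=5, y=2), facing East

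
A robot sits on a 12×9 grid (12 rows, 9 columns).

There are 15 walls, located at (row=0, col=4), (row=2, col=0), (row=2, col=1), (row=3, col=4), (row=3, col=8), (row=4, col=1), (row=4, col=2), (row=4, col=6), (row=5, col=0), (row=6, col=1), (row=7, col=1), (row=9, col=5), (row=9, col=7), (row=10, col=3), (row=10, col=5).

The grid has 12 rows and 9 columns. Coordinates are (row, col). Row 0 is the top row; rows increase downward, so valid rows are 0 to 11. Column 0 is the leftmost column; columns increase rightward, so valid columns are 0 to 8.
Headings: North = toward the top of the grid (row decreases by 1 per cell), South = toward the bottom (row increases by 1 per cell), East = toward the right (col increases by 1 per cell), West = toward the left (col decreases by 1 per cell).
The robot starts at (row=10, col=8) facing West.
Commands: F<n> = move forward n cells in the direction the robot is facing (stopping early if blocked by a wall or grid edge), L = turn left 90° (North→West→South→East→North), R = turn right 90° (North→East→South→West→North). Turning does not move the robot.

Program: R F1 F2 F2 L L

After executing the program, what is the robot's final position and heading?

Start: (row=10, col=8), facing West
  R: turn right, now facing North
  F1: move forward 1, now at (row=9, col=8)
  F2: move forward 2, now at (row=7, col=8)
  F2: move forward 2, now at (row=5, col=8)
  L: turn left, now facing West
  L: turn left, now facing South
Final: (row=5, col=8), facing South

Answer: Final position: (row=5, col=8), facing South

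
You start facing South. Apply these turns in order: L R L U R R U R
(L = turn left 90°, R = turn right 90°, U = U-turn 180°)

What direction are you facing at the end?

Start: South
  L (left (90° counter-clockwise)) -> East
  R (right (90° clockwise)) -> South
  L (left (90° counter-clockwise)) -> East
  U (U-turn (180°)) -> West
  R (right (90° clockwise)) -> North
  R (right (90° clockwise)) -> East
  U (U-turn (180°)) -> West
  R (right (90° clockwise)) -> North
Final: North

Answer: Final heading: North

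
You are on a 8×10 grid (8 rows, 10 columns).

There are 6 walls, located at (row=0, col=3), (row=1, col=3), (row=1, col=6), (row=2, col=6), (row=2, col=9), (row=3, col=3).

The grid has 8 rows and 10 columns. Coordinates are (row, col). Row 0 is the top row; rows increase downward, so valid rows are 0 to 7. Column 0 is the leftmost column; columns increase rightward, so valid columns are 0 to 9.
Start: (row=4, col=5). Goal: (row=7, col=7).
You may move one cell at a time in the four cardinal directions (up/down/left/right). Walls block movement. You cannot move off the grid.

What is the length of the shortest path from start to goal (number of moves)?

BFS from (row=4, col=5) until reaching (row=7, col=7):
  Distance 0: (row=4, col=5)
  Distance 1: (row=3, col=5), (row=4, col=4), (row=4, col=6), (row=5, col=5)
  Distance 2: (row=2, col=5), (row=3, col=4), (row=3, col=6), (row=4, col=3), (row=4, col=7), (row=5, col=4), (row=5, col=6), (row=6, col=5)
  Distance 3: (row=1, col=5), (row=2, col=4), (row=3, col=7), (row=4, col=2), (row=4, col=8), (row=5, col=3), (row=5, col=7), (row=6, col=4), (row=6, col=6), (row=7, col=5)
  Distance 4: (row=0, col=5), (row=1, col=4), (row=2, col=3), (row=2, col=7), (row=3, col=2), (row=3, col=8), (row=4, col=1), (row=4, col=9), (row=5, col=2), (row=5, col=8), (row=6, col=3), (row=6, col=7), (row=7, col=4), (row=7, col=6)
  Distance 5: (row=0, col=4), (row=0, col=6), (row=1, col=7), (row=2, col=2), (row=2, col=8), (row=3, col=1), (row=3, col=9), (row=4, col=0), (row=5, col=1), (row=5, col=9), (row=6, col=2), (row=6, col=8), (row=7, col=3), (row=7, col=7)  <- goal reached here
One shortest path (5 moves): (row=4, col=5) -> (row=4, col=6) -> (row=4, col=7) -> (row=5, col=7) -> (row=6, col=7) -> (row=7, col=7)

Answer: Shortest path length: 5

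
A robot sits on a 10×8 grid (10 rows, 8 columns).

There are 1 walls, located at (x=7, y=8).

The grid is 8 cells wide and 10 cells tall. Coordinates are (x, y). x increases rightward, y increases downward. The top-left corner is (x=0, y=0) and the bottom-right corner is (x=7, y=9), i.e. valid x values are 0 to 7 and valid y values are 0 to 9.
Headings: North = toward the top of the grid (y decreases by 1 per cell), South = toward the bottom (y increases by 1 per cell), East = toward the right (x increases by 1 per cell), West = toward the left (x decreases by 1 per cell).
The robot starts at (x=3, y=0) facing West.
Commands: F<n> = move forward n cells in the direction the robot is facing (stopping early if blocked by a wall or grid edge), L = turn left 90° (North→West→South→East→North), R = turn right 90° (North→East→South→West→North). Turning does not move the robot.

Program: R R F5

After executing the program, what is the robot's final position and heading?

Start: (x=3, y=0), facing West
  R: turn right, now facing North
  R: turn right, now facing East
  F5: move forward 4/5 (blocked), now at (x=7, y=0)
Final: (x=7, y=0), facing East

Answer: Final position: (x=7, y=0), facing East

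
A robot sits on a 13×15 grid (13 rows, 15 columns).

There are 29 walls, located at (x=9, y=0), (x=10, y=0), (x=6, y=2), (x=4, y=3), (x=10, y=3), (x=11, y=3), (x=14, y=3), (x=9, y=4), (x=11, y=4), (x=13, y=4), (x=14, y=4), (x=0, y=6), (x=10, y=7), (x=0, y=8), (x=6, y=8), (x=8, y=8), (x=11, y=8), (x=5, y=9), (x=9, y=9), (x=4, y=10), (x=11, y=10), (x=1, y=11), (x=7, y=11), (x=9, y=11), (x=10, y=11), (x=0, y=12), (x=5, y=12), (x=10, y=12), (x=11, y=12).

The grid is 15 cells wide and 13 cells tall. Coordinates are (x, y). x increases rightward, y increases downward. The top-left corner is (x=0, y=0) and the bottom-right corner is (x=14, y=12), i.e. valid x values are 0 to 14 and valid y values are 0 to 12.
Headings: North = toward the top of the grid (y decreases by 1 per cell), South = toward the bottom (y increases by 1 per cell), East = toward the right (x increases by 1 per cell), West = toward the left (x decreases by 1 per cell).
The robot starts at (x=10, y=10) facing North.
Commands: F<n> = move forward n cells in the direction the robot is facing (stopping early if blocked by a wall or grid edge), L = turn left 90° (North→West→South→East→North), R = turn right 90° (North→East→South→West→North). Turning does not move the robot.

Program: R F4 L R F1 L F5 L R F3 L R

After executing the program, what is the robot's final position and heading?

Answer: Final position: (x=10, y=8), facing North

Derivation:
Start: (x=10, y=10), facing North
  R: turn right, now facing East
  F4: move forward 0/4 (blocked), now at (x=10, y=10)
  L: turn left, now facing North
  R: turn right, now facing East
  F1: move forward 0/1 (blocked), now at (x=10, y=10)
  L: turn left, now facing North
  F5: move forward 2/5 (blocked), now at (x=10, y=8)
  L: turn left, now facing West
  R: turn right, now facing North
  F3: move forward 0/3 (blocked), now at (x=10, y=8)
  L: turn left, now facing West
  R: turn right, now facing North
Final: (x=10, y=8), facing North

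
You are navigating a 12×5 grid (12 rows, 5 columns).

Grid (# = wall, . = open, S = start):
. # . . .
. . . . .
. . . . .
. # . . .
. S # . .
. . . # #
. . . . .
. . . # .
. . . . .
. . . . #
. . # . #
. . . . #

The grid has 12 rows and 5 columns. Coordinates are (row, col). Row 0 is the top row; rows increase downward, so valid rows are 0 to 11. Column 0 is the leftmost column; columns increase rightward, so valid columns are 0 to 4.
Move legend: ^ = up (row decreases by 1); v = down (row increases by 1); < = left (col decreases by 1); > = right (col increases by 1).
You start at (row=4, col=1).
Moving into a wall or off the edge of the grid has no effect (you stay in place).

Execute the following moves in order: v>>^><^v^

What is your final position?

Start: (row=4, col=1)
  v (down): (row=4, col=1) -> (row=5, col=1)
  > (right): (row=5, col=1) -> (row=5, col=2)
  > (right): blocked, stay at (row=5, col=2)
  ^ (up): blocked, stay at (row=5, col=2)
  > (right): blocked, stay at (row=5, col=2)
  < (left): (row=5, col=2) -> (row=5, col=1)
  ^ (up): (row=5, col=1) -> (row=4, col=1)
  v (down): (row=4, col=1) -> (row=5, col=1)
  ^ (up): (row=5, col=1) -> (row=4, col=1)
Final: (row=4, col=1)

Answer: Final position: (row=4, col=1)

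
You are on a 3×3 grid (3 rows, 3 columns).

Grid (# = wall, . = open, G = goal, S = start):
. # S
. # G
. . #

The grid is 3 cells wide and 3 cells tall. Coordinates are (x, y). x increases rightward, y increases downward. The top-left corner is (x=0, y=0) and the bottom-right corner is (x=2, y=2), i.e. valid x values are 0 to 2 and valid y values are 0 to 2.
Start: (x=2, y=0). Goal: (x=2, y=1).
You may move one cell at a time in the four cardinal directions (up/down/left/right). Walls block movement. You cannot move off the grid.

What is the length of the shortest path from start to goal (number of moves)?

BFS from (x=2, y=0) until reaching (x=2, y=1):
  Distance 0: (x=2, y=0)
  Distance 1: (x=2, y=1)  <- goal reached here
One shortest path (1 moves): (x=2, y=0) -> (x=2, y=1)

Answer: Shortest path length: 1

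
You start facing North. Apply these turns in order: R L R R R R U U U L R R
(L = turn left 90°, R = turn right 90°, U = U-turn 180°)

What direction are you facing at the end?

Answer: Final heading: West

Derivation:
Start: North
  R (right (90° clockwise)) -> East
  L (left (90° counter-clockwise)) -> North
  R (right (90° clockwise)) -> East
  R (right (90° clockwise)) -> South
  R (right (90° clockwise)) -> West
  R (right (90° clockwise)) -> North
  U (U-turn (180°)) -> South
  U (U-turn (180°)) -> North
  U (U-turn (180°)) -> South
  L (left (90° counter-clockwise)) -> East
  R (right (90° clockwise)) -> South
  R (right (90° clockwise)) -> West
Final: West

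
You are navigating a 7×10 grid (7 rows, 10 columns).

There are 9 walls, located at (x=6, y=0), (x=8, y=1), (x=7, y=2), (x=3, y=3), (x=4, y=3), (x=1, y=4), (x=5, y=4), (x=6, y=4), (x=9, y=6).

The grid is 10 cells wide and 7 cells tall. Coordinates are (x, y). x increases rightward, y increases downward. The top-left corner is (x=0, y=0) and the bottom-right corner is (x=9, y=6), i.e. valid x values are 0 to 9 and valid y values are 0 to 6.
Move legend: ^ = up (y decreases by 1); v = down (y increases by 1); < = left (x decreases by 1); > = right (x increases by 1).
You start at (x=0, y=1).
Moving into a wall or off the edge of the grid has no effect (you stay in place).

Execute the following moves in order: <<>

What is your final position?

Start: (x=0, y=1)
  < (left): blocked, stay at (x=0, y=1)
  < (left): blocked, stay at (x=0, y=1)
  > (right): (x=0, y=1) -> (x=1, y=1)
Final: (x=1, y=1)

Answer: Final position: (x=1, y=1)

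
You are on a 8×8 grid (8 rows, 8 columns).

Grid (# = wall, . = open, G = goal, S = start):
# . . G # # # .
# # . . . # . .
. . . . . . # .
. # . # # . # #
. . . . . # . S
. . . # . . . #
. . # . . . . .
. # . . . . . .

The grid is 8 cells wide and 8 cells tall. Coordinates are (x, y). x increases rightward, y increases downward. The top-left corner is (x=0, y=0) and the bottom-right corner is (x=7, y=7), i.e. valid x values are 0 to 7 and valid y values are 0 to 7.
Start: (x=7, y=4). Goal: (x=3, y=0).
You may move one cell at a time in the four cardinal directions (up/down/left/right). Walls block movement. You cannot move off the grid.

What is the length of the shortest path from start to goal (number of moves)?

BFS from (x=7, y=4) until reaching (x=3, y=0):
  Distance 0: (x=7, y=4)
  Distance 1: (x=6, y=4)
  Distance 2: (x=6, y=5)
  Distance 3: (x=5, y=5), (x=6, y=6)
  Distance 4: (x=4, y=5), (x=5, y=6), (x=7, y=6), (x=6, y=7)
  Distance 5: (x=4, y=4), (x=4, y=6), (x=5, y=7), (x=7, y=7)
  Distance 6: (x=3, y=4), (x=3, y=6), (x=4, y=7)
  Distance 7: (x=2, y=4), (x=3, y=7)
  Distance 8: (x=2, y=3), (x=1, y=4), (x=2, y=5), (x=2, y=7)
  Distance 9: (x=2, y=2), (x=0, y=4), (x=1, y=5)
  Distance 10: (x=2, y=1), (x=1, y=2), (x=3, y=2), (x=0, y=3), (x=0, y=5), (x=1, y=6)
  Distance 11: (x=2, y=0), (x=3, y=1), (x=0, y=2), (x=4, y=2), (x=0, y=6)
  Distance 12: (x=1, y=0), (x=3, y=0), (x=4, y=1), (x=5, y=2), (x=0, y=7)  <- goal reached here
One shortest path (12 moves): (x=7, y=4) -> (x=6, y=4) -> (x=6, y=5) -> (x=5, y=5) -> (x=4, y=5) -> (x=4, y=4) -> (x=3, y=4) -> (x=2, y=4) -> (x=2, y=3) -> (x=2, y=2) -> (x=3, y=2) -> (x=3, y=1) -> (x=3, y=0)

Answer: Shortest path length: 12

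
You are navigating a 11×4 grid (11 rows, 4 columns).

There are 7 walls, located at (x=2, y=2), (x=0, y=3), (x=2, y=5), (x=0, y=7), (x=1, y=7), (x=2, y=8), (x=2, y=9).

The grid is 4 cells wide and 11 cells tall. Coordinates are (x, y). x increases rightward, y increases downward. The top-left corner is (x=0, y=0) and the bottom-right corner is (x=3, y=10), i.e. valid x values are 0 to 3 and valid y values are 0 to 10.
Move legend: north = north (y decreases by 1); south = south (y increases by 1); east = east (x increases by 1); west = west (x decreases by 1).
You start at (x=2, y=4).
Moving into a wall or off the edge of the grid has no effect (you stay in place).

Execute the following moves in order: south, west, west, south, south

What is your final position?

Start: (x=2, y=4)
  south (south): blocked, stay at (x=2, y=4)
  west (west): (x=2, y=4) -> (x=1, y=4)
  west (west): (x=1, y=4) -> (x=0, y=4)
  south (south): (x=0, y=4) -> (x=0, y=5)
  south (south): (x=0, y=5) -> (x=0, y=6)
Final: (x=0, y=6)

Answer: Final position: (x=0, y=6)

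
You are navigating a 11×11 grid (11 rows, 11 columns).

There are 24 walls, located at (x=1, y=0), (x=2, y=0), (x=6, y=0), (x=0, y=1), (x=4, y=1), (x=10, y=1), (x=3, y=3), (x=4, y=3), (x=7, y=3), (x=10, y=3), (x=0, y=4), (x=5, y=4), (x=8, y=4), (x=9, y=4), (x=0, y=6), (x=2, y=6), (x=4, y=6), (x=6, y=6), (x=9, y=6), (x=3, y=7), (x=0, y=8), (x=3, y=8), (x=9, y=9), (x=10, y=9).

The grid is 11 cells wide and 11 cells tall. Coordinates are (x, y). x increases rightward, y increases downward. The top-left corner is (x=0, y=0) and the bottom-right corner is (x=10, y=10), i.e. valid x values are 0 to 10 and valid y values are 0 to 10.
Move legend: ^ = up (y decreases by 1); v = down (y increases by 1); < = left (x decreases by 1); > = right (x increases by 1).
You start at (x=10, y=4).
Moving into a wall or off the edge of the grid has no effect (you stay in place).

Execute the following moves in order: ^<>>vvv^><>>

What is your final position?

Start: (x=10, y=4)
  ^ (up): blocked, stay at (x=10, y=4)
  < (left): blocked, stay at (x=10, y=4)
  > (right): blocked, stay at (x=10, y=4)
  > (right): blocked, stay at (x=10, y=4)
  v (down): (x=10, y=4) -> (x=10, y=5)
  v (down): (x=10, y=5) -> (x=10, y=6)
  v (down): (x=10, y=6) -> (x=10, y=7)
  ^ (up): (x=10, y=7) -> (x=10, y=6)
  > (right): blocked, stay at (x=10, y=6)
  < (left): blocked, stay at (x=10, y=6)
  > (right): blocked, stay at (x=10, y=6)
  > (right): blocked, stay at (x=10, y=6)
Final: (x=10, y=6)

Answer: Final position: (x=10, y=6)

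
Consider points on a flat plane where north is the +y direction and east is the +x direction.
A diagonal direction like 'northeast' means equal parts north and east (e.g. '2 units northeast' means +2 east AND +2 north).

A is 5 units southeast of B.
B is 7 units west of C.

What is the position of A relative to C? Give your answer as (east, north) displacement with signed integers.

Answer: A is at (east=-2, north=-5) relative to C.

Derivation:
Place C at the origin (east=0, north=0).
  B is 7 units west of C: delta (east=-7, north=+0); B at (east=-7, north=0).
  A is 5 units southeast of B: delta (east=+5, north=-5); A at (east=-2, north=-5).
Therefore A relative to C: (east=-2, north=-5).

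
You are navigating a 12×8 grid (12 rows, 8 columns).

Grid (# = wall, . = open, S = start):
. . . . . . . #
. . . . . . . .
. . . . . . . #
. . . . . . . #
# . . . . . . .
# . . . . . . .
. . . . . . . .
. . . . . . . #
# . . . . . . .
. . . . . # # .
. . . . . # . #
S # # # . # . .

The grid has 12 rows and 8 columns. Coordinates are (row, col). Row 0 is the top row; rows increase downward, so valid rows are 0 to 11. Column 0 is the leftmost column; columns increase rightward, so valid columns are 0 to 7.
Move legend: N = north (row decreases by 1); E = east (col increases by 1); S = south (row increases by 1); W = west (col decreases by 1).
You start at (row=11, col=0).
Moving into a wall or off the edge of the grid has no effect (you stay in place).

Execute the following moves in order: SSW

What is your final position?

Start: (row=11, col=0)
  S (south): blocked, stay at (row=11, col=0)
  S (south): blocked, stay at (row=11, col=0)
  W (west): blocked, stay at (row=11, col=0)
Final: (row=11, col=0)

Answer: Final position: (row=11, col=0)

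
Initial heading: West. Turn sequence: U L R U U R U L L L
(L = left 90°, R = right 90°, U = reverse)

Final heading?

Answer: Final heading: East

Derivation:
Start: West
  U (U-turn (180°)) -> East
  L (left (90° counter-clockwise)) -> North
  R (right (90° clockwise)) -> East
  U (U-turn (180°)) -> West
  U (U-turn (180°)) -> East
  R (right (90° clockwise)) -> South
  U (U-turn (180°)) -> North
  L (left (90° counter-clockwise)) -> West
  L (left (90° counter-clockwise)) -> South
  L (left (90° counter-clockwise)) -> East
Final: East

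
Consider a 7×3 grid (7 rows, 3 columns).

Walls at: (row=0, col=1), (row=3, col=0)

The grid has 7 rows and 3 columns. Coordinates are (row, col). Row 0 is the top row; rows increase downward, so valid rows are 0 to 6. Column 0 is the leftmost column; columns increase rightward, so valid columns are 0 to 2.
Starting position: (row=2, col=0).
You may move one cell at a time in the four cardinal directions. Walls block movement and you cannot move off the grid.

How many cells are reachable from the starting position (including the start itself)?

Answer: Reachable cells: 19

Derivation:
BFS flood-fill from (row=2, col=0):
  Distance 0: (row=2, col=0)
  Distance 1: (row=1, col=0), (row=2, col=1)
  Distance 2: (row=0, col=0), (row=1, col=1), (row=2, col=2), (row=3, col=1)
  Distance 3: (row=1, col=2), (row=3, col=2), (row=4, col=1)
  Distance 4: (row=0, col=2), (row=4, col=0), (row=4, col=2), (row=5, col=1)
  Distance 5: (row=5, col=0), (row=5, col=2), (row=6, col=1)
  Distance 6: (row=6, col=0), (row=6, col=2)
Total reachable: 19 (grid has 19 open cells total)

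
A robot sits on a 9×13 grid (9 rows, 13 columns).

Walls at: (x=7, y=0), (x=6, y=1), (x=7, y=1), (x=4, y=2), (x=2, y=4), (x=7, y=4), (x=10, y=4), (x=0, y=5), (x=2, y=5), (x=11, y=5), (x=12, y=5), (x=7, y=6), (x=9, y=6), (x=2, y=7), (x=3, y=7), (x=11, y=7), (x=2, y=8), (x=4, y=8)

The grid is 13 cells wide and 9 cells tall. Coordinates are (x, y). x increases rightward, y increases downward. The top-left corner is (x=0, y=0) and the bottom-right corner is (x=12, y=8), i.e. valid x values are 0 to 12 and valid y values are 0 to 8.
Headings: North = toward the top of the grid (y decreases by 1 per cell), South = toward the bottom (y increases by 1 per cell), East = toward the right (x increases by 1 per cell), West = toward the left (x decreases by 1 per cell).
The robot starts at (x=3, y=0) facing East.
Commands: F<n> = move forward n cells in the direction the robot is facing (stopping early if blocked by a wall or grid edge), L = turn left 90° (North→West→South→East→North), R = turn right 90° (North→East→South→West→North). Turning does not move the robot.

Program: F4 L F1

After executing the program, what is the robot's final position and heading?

Answer: Final position: (x=6, y=0), facing North

Derivation:
Start: (x=3, y=0), facing East
  F4: move forward 3/4 (blocked), now at (x=6, y=0)
  L: turn left, now facing North
  F1: move forward 0/1 (blocked), now at (x=6, y=0)
Final: (x=6, y=0), facing North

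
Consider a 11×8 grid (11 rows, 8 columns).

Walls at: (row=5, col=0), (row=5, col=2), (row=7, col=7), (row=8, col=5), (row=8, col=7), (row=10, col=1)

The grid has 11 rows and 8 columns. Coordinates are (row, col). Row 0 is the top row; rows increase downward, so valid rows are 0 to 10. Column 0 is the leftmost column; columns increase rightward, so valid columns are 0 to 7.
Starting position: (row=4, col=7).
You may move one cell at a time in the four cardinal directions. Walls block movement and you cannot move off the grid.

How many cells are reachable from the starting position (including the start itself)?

Answer: Reachable cells: 82

Derivation:
BFS flood-fill from (row=4, col=7):
  Distance 0: (row=4, col=7)
  Distance 1: (row=3, col=7), (row=4, col=6), (row=5, col=7)
  Distance 2: (row=2, col=7), (row=3, col=6), (row=4, col=5), (row=5, col=6), (row=6, col=7)
  Distance 3: (row=1, col=7), (row=2, col=6), (row=3, col=5), (row=4, col=4), (row=5, col=5), (row=6, col=6)
  Distance 4: (row=0, col=7), (row=1, col=6), (row=2, col=5), (row=3, col=4), (row=4, col=3), (row=5, col=4), (row=6, col=5), (row=7, col=6)
  Distance 5: (row=0, col=6), (row=1, col=5), (row=2, col=4), (row=3, col=3), (row=4, col=2), (row=5, col=3), (row=6, col=4), (row=7, col=5), (row=8, col=6)
  Distance 6: (row=0, col=5), (row=1, col=4), (row=2, col=3), (row=3, col=2), (row=4, col=1), (row=6, col=3), (row=7, col=4), (row=9, col=6)
  Distance 7: (row=0, col=4), (row=1, col=3), (row=2, col=2), (row=3, col=1), (row=4, col=0), (row=5, col=1), (row=6, col=2), (row=7, col=3), (row=8, col=4), (row=9, col=5), (row=9, col=7), (row=10, col=6)
  Distance 8: (row=0, col=3), (row=1, col=2), (row=2, col=1), (row=3, col=0), (row=6, col=1), (row=7, col=2), (row=8, col=3), (row=9, col=4), (row=10, col=5), (row=10, col=7)
  Distance 9: (row=0, col=2), (row=1, col=1), (row=2, col=0), (row=6, col=0), (row=7, col=1), (row=8, col=2), (row=9, col=3), (row=10, col=4)
  Distance 10: (row=0, col=1), (row=1, col=0), (row=7, col=0), (row=8, col=1), (row=9, col=2), (row=10, col=3)
  Distance 11: (row=0, col=0), (row=8, col=0), (row=9, col=1), (row=10, col=2)
  Distance 12: (row=9, col=0)
  Distance 13: (row=10, col=0)
Total reachable: 82 (grid has 82 open cells total)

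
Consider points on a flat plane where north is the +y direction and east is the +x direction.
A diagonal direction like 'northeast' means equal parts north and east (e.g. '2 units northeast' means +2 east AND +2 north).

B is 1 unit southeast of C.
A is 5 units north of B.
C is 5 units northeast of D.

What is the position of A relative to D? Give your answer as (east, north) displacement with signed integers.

Answer: A is at (east=6, north=9) relative to D.

Derivation:
Place D at the origin (east=0, north=0).
  C is 5 units northeast of D: delta (east=+5, north=+5); C at (east=5, north=5).
  B is 1 unit southeast of C: delta (east=+1, north=-1); B at (east=6, north=4).
  A is 5 units north of B: delta (east=+0, north=+5); A at (east=6, north=9).
Therefore A relative to D: (east=6, north=9).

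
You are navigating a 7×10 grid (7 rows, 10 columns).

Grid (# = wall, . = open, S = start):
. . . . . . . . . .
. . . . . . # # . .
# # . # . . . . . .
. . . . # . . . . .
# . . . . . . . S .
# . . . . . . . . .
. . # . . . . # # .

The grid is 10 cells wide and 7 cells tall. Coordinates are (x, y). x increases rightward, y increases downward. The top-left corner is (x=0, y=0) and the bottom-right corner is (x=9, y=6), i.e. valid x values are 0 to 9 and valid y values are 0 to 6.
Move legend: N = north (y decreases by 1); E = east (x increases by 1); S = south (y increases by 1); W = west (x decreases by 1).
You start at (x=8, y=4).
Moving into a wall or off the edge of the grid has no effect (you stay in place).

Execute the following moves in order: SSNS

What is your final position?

Answer: Final position: (x=8, y=5)

Derivation:
Start: (x=8, y=4)
  S (south): (x=8, y=4) -> (x=8, y=5)
  S (south): blocked, stay at (x=8, y=5)
  N (north): (x=8, y=5) -> (x=8, y=4)
  S (south): (x=8, y=4) -> (x=8, y=5)
Final: (x=8, y=5)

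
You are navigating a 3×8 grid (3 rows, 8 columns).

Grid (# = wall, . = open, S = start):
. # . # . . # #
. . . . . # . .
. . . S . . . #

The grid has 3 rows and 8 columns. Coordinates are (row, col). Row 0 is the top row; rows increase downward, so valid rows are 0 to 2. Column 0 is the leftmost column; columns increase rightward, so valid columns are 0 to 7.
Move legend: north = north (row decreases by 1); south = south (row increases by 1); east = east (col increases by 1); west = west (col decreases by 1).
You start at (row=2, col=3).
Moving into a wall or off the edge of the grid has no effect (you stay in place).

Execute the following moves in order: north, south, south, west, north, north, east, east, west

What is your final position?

Start: (row=2, col=3)
  north (north): (row=2, col=3) -> (row=1, col=3)
  south (south): (row=1, col=3) -> (row=2, col=3)
  south (south): blocked, stay at (row=2, col=3)
  west (west): (row=2, col=3) -> (row=2, col=2)
  north (north): (row=2, col=2) -> (row=1, col=2)
  north (north): (row=1, col=2) -> (row=0, col=2)
  east (east): blocked, stay at (row=0, col=2)
  east (east): blocked, stay at (row=0, col=2)
  west (west): blocked, stay at (row=0, col=2)
Final: (row=0, col=2)

Answer: Final position: (row=0, col=2)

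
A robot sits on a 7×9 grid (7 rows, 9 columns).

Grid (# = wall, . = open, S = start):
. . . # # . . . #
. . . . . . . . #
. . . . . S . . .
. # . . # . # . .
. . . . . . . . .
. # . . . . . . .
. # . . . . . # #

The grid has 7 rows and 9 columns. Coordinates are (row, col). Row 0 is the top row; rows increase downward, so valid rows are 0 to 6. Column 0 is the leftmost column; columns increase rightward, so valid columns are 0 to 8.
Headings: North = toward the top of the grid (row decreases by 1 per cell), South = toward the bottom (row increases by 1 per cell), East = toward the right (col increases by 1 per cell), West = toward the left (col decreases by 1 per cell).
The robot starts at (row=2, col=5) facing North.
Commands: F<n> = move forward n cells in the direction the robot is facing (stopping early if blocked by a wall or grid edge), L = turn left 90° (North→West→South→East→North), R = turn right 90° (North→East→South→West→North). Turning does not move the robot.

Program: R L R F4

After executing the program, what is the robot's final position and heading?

Answer: Final position: (row=2, col=8), facing East

Derivation:
Start: (row=2, col=5), facing North
  R: turn right, now facing East
  L: turn left, now facing North
  R: turn right, now facing East
  F4: move forward 3/4 (blocked), now at (row=2, col=8)
Final: (row=2, col=8), facing East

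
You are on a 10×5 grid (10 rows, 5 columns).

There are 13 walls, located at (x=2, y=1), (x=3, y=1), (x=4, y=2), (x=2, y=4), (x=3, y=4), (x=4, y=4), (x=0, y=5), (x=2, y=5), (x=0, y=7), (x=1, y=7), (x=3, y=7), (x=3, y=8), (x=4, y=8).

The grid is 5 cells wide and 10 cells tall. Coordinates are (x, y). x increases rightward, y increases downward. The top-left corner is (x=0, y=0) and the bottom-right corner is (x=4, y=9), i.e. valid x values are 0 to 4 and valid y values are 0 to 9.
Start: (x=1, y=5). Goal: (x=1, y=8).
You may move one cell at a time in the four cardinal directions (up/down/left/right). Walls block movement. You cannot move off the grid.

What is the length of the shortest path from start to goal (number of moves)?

Answer: Shortest path length: 5

Derivation:
BFS from (x=1, y=5) until reaching (x=1, y=8):
  Distance 0: (x=1, y=5)
  Distance 1: (x=1, y=4), (x=1, y=6)
  Distance 2: (x=1, y=3), (x=0, y=4), (x=0, y=6), (x=2, y=6)
  Distance 3: (x=1, y=2), (x=0, y=3), (x=2, y=3), (x=3, y=6), (x=2, y=7)
  Distance 4: (x=1, y=1), (x=0, y=2), (x=2, y=2), (x=3, y=3), (x=3, y=5), (x=4, y=6), (x=2, y=8)
  Distance 5: (x=1, y=0), (x=0, y=1), (x=3, y=2), (x=4, y=3), (x=4, y=5), (x=4, y=7), (x=1, y=8), (x=2, y=9)  <- goal reached here
One shortest path (5 moves): (x=1, y=5) -> (x=1, y=6) -> (x=2, y=6) -> (x=2, y=7) -> (x=2, y=8) -> (x=1, y=8)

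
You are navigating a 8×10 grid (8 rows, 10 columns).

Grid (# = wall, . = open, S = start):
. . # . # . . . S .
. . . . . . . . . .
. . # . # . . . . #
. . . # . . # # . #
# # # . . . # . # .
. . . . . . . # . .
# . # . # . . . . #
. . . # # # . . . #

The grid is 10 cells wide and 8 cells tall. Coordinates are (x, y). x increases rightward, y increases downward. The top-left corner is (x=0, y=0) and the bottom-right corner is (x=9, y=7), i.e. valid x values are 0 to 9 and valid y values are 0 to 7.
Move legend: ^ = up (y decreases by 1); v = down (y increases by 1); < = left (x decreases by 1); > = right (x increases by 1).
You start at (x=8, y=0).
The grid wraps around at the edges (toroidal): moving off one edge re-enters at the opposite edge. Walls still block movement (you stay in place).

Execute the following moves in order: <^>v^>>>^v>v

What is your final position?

Answer: Final position: (x=8, y=0)

Derivation:
Start: (x=8, y=0)
  < (left): (x=8, y=0) -> (x=7, y=0)
  ^ (up): (x=7, y=0) -> (x=7, y=7)
  > (right): (x=7, y=7) -> (x=8, y=7)
  v (down): (x=8, y=7) -> (x=8, y=0)
  ^ (up): (x=8, y=0) -> (x=8, y=7)
  [×3]> (right): blocked, stay at (x=8, y=7)
  ^ (up): (x=8, y=7) -> (x=8, y=6)
  v (down): (x=8, y=6) -> (x=8, y=7)
  > (right): blocked, stay at (x=8, y=7)
  v (down): (x=8, y=7) -> (x=8, y=0)
Final: (x=8, y=0)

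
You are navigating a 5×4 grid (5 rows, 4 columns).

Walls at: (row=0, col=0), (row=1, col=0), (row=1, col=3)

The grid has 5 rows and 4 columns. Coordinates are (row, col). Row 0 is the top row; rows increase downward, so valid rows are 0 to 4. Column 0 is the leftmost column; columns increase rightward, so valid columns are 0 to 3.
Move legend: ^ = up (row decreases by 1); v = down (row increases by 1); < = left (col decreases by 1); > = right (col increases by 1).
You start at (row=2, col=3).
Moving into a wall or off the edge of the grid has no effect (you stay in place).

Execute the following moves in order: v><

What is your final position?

Answer: Final position: (row=3, col=2)

Derivation:
Start: (row=2, col=3)
  v (down): (row=2, col=3) -> (row=3, col=3)
  > (right): blocked, stay at (row=3, col=3)
  < (left): (row=3, col=3) -> (row=3, col=2)
Final: (row=3, col=2)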